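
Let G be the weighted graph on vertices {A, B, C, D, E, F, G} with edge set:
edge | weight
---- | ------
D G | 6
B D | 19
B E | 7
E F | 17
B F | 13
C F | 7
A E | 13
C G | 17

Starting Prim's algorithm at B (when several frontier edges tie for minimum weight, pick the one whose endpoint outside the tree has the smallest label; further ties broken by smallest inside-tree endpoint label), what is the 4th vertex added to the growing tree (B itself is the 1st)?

F

Prim, starting at B.
Step 1: cheapest edge leaving the tree is B E (7); add E.
Step 2: cheapest edge leaving the tree is A E (13); add A.
Step 3: cheapest edge leaving the tree is B F (13); add F.
Step 4: cheapest edge leaving the tree is C F (7); add C.
Step 5: cheapest edge leaving the tree is C G (17); add G.
Step 6: cheapest edge leaving the tree is D G (6); add D.
Vertex order: B, E, A, F, C, G, D. The 4th vertex is F.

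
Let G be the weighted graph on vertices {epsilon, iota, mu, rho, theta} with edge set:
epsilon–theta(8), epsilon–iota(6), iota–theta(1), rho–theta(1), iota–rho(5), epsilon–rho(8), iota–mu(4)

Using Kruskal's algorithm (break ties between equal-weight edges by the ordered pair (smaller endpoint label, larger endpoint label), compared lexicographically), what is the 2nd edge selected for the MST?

rho-theta

Kruskal's algorithm — process edges by increasing weight (ties by edge label):
iota–theta (1): add — endpoints in different components.
rho–theta (1): add — endpoints in different components.
iota–mu (4): add — endpoints in different components.
iota–rho (5): skip — iota and rho already connected.
epsilon–iota (6): add — endpoints in different components.
The 2nd edge added is rho–theta.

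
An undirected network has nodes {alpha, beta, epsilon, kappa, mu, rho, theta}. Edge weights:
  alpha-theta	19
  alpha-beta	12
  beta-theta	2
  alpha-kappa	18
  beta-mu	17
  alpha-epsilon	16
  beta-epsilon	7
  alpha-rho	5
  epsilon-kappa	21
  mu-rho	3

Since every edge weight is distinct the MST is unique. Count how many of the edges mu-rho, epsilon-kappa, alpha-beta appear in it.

Kruskal's algorithm — process edges by increasing weight (ties by edge label):
beta-theta (2): add. Components now {kappa} {mu} {alpha} {beta,theta} {epsilon} {rho}
mu-rho (3): add. Components now {kappa} {mu,rho} {alpha} {beta,theta} {epsilon}
alpha-rho (5): add. Components now {kappa} {alpha,mu,rho} {beta,theta} {epsilon}
beta-epsilon (7): add. Components now {kappa} {alpha,mu,rho} {beta,epsilon,theta}
alpha-beta (12): add. Components now {kappa} {alpha,beta,epsilon,mu,rho,theta}
alpha-epsilon (16): skip — alpha and epsilon already connected.
beta-mu (17): skip — mu and beta already connected.
alpha-kappa (18): add. Components now {alpha,beta,epsilon,kappa,mu,rho,theta}
MST edge set: {beta-theta, mu-rho, alpha-rho, beta-epsilon, alpha-beta, alpha-kappa}.
Of the listed edges, {mu-rho, alpha-beta} are in the MST → 2.

2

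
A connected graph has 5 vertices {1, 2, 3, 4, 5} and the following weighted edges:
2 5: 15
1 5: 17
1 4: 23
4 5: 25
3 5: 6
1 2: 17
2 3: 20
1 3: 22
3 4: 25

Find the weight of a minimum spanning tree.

61

Grow the tree from 2 using Prim:
Step 1: cheapest edge leaving the tree is 2 5 (15); add 5.
Step 2: cheapest edge leaving the tree is 3 5 (6); add 3.
Step 3: cheapest edge leaving the tree is 1 2 (17); add 1.
Step 4: cheapest edge leaving the tree is 1 4 (23); add 4.
MST edges: 2 5, 3 5, 1 2, 1 4; total weight 15+6+17+23 = 61.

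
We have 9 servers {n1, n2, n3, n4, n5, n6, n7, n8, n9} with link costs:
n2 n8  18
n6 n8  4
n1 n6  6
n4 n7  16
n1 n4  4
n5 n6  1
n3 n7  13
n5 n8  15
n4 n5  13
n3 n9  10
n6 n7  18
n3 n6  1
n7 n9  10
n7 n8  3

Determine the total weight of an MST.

Kruskal: consider edges lightest-first.
n3 n6 (1): add — endpoints in different components.
n5 n6 (1): add — endpoints in different components.
n7 n8 (3): add — endpoints in different components.
n1 n4 (4): add — endpoints in different components.
n6 n8 (4): add — endpoints in different components.
n1 n6 (6): add — endpoints in different components.
n3 n9 (10): add — endpoints in different components.
n7 n9 (10): skip — n9 and n7 already connected.
n3 n7 (13): skip — n3 and n7 already connected.
n4 n5 (13): skip — n5 and n4 already connected.
n5 n8 (15): skip — n5 and n8 already connected.
n4 n7 (16): skip — n4 and n7 already connected.
n2 n8 (18): add — endpoints in different components.
MST edges: n3 n6, n5 n6, n7 n8, n1 n4, n6 n8, n1 n6, n3 n9, n2 n8; total weight 1+1+3+4+4+6+10+18 = 47.

47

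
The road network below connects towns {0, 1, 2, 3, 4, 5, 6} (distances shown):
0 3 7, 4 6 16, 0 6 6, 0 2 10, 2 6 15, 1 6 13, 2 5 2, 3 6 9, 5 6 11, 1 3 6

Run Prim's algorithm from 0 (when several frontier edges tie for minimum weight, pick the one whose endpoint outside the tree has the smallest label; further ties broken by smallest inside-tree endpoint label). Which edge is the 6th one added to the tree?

4-6

Prim, starting at 0.
Step 1: frontier [0 6 6, 0 3 7, 0 2 10] → take 0 6 (6); add 6.
Step 2: frontier [0 3 7, 0 2 10, 3 6 9, 5 6 11, 1 6 13, 2 6 15, 4 6 16] → take 0 3 (7); add 3.
Step 3: frontier [0 2 10, 1 3 6, 5 6 11, 1 6 13, 2 6 15, 4 6 16] → take 1 3 (6); add 1.
Step 4: frontier [0 2 10, 5 6 11, 2 6 15, 4 6 16] → take 0 2 (10); add 2.
Step 5: frontier [2 5 2, 5 6 11, 4 6 16] → take 2 5 (2); add 5.
Step 6: frontier [4 6 16] → take 4 6 (16); add 4.
The 6th edge added is 4 6.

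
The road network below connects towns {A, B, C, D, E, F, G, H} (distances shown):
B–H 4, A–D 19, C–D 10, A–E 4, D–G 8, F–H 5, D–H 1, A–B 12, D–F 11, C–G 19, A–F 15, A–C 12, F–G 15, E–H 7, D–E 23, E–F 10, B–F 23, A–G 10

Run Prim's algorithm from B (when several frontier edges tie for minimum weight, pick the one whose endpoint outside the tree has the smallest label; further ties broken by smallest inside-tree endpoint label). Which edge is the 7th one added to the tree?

Grow the tree from B using Prim:
Step 1: cheapest edge leaving the tree is B–H (4); add H.
Step 2: cheapest edge leaving the tree is D–H (1); add D.
Step 3: cheapest edge leaving the tree is F–H (5); add F.
Step 4: cheapest edge leaving the tree is E–H (7); add E.
Step 5: cheapest edge leaving the tree is A–E (4); add A.
Step 6: cheapest edge leaving the tree is D–G (8); add G.
Step 7: cheapest edge leaving the tree is C–D (10); add C.
The 7th edge added is C–D.

C-D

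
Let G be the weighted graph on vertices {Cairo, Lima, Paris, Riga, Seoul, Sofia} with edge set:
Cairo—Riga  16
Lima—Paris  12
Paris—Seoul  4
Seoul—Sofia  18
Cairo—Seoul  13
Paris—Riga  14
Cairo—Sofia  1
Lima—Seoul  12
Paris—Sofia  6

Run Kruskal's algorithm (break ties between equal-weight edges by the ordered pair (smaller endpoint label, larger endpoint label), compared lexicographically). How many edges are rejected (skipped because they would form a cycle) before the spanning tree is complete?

2

Sort edges by weight, then run Kruskal:
Cairo—Sofia (1): add — endpoints in different components.
Paris—Seoul (4): add — endpoints in different components.
Paris—Sofia (6): add — endpoints in different components.
Lima—Paris (12): add — endpoints in different components.
Lima—Seoul (12): skip — Lima and Seoul already connected.
Cairo—Seoul (13): skip — Cairo and Seoul already connected.
Paris—Riga (14): add — endpoints in different components.
Edges rejected before the tree was complete: 2.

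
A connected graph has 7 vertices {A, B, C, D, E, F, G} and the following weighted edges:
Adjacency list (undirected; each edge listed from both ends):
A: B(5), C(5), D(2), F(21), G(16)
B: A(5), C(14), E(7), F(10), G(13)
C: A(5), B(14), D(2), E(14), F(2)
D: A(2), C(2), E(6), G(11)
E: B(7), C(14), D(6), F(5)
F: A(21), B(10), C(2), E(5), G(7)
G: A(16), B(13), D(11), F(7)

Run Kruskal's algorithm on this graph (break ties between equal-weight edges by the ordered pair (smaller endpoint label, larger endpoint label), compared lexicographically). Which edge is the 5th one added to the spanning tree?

Sort edges by weight, then run Kruskal:
A–D (2): add — endpoints in different components.
C–D (2): add — endpoints in different components.
C–F (2): add — endpoints in different components.
A–B (5): add — endpoints in different components.
A–C (5): skip — A and C already connected.
E–F (5): add — endpoints in different components.
D–E (6): skip — D and E already connected.
B–E (7): skip — B and E already connected.
F–G (7): add — endpoints in different components.
The 5th edge added is E–F.

E-F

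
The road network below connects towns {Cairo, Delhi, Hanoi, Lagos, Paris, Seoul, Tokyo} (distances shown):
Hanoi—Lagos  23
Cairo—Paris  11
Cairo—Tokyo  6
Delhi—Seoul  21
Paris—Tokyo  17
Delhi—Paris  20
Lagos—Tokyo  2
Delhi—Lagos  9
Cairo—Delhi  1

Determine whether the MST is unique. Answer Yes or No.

Kruskal's algorithm — process edges by increasing weight (ties by edge label):
Cairo—Delhi (1): add. Components now {Seoul} {Hanoi} {Paris} {Cairo,Delhi} {Tokyo} {Lagos}
Lagos—Tokyo (2): add. Components now {Seoul} {Hanoi} {Paris} {Cairo,Delhi} {Lagos,Tokyo}
Cairo—Tokyo (6): add. Components now {Seoul} {Hanoi} {Paris} {Cairo,Delhi,Lagos,Tokyo}
Delhi—Lagos (9): skip — Lagos and Delhi already connected.
Cairo—Paris (11): add. Components now {Seoul} {Hanoi} {Cairo,Delhi,Lagos,Paris,Tokyo}
Paris—Tokyo (17): skip — Paris and Tokyo already connected.
Delhi—Paris (20): skip — Paris and Delhi already connected.
Delhi—Seoul (21): add. Components now {Cairo,Delhi,Lagos,Paris,Seoul,Tokyo} {Hanoi}
Hanoi—Lagos (23): add. Components now {Cairo,Delhi,Hanoi,Lagos,Paris,Seoul,Tokyo}
Every non-tree edge has weight strictly greater than the heaviest edge on the tree path between its endpoints, so the MST is unique.

Yes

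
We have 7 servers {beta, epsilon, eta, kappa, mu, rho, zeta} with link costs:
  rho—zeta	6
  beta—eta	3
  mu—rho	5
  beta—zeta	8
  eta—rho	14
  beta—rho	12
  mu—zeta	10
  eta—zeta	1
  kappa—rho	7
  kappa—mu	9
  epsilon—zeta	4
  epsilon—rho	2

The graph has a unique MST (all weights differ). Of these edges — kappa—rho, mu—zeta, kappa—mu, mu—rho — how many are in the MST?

Sort edges by weight, then run Kruskal:
eta—zeta (1): add. Components now {eta,zeta} {beta} {epsilon} {mu} {kappa} {rho}
epsilon—rho (2): add. Components now {eta,zeta} {beta} {epsilon,rho} {mu} {kappa}
beta—eta (3): add. Components now {beta,eta,zeta} {epsilon,rho} {mu} {kappa}
epsilon—zeta (4): add. Components now {beta,epsilon,eta,rho,zeta} {mu} {kappa}
mu—rho (5): add. Components now {beta,epsilon,eta,mu,rho,zeta} {kappa}
rho—zeta (6): skip — zeta and rho already connected.
kappa—rho (7): add. Components now {beta,epsilon,eta,kappa,mu,rho,zeta}
MST edge set: {eta—zeta, epsilon—rho, beta—eta, epsilon—zeta, mu—rho, kappa—rho}.
Of the listed edges, {kappa—rho, mu—rho} are in the MST → 2.

2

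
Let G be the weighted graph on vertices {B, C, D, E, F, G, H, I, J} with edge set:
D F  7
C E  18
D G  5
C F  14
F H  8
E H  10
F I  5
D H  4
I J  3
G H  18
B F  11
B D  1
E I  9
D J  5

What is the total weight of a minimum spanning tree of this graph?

46

Grow the tree from E using Prim:
Step 1: frontier [E I 9, E H 10, C E 18] → take E I (9); add I.
Step 2: frontier [E H 10, C E 18, I J 3, F I 5] → take I J (3); add J.
Step 3: frontier [E H 10, C E 18, F I 5, D J 5] → take D J (5); add D.
Step 4: frontier [B D 1, D H 4, D G 5, D F 7, E H 10, C E 18, F I 5] → take B D (1); add B.
Step 5: frontier [B F 11, D H 4, D G 5, D F 7, E H 10, C E 18, F I 5] → take D H (4); add H.
Step 6: frontier [B F 11, D G 5, D F 7, C E 18, F H 8, G H 18, F I 5] → take F I (5); add F.
Step 7: frontier [D G 5, C E 18, C F 14, G H 18] → take D G (5); add G.
Step 8: frontier [C E 18, C F 14] → take C F (14); add C.
MST edges: E I, I J, D J, B D, D H, F I, D G, C F; total weight 9+3+5+1+4+5+5+14 = 46.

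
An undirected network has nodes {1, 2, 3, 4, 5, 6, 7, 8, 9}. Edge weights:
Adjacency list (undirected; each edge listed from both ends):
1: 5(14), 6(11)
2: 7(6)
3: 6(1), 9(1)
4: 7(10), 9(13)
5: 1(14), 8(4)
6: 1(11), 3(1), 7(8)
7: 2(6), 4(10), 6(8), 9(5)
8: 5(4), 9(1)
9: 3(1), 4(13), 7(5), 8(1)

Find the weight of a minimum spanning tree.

Sort edges by weight, then run Kruskal:
3-6 (1): add — endpoints in different components.
3-9 (1): add — endpoints in different components.
8-9 (1): add — endpoints in different components.
5-8 (4): add — endpoints in different components.
7-9 (5): add — endpoints in different components.
2-7 (6): add — endpoints in different components.
6-7 (8): skip — 6 and 7 already connected.
4-7 (10): add — endpoints in different components.
1-6 (11): add — endpoints in different components.
MST edges: 3-6, 3-9, 8-9, 5-8, 7-9, 2-7, 4-7, 1-6; total weight 1+1+1+4+5+6+10+11 = 39.

39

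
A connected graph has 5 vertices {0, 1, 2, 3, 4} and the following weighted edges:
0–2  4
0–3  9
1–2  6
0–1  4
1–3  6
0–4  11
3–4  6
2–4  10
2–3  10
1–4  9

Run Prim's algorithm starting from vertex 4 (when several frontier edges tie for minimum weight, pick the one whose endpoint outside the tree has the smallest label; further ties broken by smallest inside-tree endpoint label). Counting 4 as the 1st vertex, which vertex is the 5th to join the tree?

Prim's algorithm from 4:
Step 1: cheapest edge leaving the tree is 3–4 (6); add 3.
Step 2: cheapest edge leaving the tree is 1–3 (6); add 1.
Step 3: cheapest edge leaving the tree is 0–1 (4); add 0.
Step 4: cheapest edge leaving the tree is 0–2 (4); add 2.
Vertex order: 4, 3, 1, 0, 2. The 5th vertex is 2.

2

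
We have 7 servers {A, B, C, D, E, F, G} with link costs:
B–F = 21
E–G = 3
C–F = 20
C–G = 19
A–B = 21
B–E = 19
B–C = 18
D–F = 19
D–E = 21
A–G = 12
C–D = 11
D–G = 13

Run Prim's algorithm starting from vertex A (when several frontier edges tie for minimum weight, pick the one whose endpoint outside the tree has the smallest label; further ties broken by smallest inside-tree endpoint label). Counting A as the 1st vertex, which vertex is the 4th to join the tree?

D

Grow the tree from A using Prim:
Step 1: cheapest edge leaving the tree is A–G (12); add G.
Step 2: cheapest edge leaving the tree is E–G (3); add E.
Step 3: cheapest edge leaving the tree is D–G (13); add D.
Step 4: cheapest edge leaving the tree is C–D (11); add C.
Step 5: cheapest edge leaving the tree is B–C (18); add B.
Step 6: cheapest edge leaving the tree is D–F (19); add F.
Vertex order: A, G, E, D, C, B, F. The 4th vertex is D.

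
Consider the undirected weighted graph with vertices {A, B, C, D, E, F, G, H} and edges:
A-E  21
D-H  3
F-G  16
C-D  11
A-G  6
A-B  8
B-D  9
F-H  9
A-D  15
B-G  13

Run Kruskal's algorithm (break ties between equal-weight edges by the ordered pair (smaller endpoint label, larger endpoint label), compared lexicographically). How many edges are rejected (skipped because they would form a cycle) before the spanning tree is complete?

3

Kruskal's algorithm — process edges by increasing weight (ties by edge label):
D-H (3): add — endpoints in different components.
A-G (6): add — endpoints in different components.
A-B (8): add — endpoints in different components.
B-D (9): add — endpoints in different components.
F-H (9): add — endpoints in different components.
C-D (11): add — endpoints in different components.
B-G (13): skip — B and G already connected.
A-D (15): skip — A and D already connected.
F-G (16): skip — F and G already connected.
A-E (21): add — endpoints in different components.
Edges rejected before the tree was complete: 3.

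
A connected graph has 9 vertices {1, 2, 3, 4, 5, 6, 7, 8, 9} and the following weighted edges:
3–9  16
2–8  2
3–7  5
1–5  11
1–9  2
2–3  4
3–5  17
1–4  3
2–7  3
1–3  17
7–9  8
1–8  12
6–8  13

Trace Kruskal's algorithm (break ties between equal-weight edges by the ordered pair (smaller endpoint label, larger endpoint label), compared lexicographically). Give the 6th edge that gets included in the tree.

Kruskal's algorithm — process edges by increasing weight (ties by edge label):
1–9 (2): add — endpoints in different components.
2–8 (2): add — endpoints in different components.
1–4 (3): add — endpoints in different components.
2–7 (3): add — endpoints in different components.
2–3 (4): add — endpoints in different components.
3–7 (5): skip — 3 and 7 already connected.
7–9 (8): add — endpoints in different components.
1–5 (11): add — endpoints in different components.
1–8 (12): skip — 1 and 8 already connected.
6–8 (13): add — endpoints in different components.
The 6th edge added is 7–9.

7-9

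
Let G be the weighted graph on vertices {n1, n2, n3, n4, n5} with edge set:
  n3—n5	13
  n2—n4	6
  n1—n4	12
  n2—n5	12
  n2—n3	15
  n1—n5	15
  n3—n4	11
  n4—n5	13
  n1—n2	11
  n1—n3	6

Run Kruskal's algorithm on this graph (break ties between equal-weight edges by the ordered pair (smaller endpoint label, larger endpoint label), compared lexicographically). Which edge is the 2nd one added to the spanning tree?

n2-n4

Sort edges by weight, then run Kruskal:
n1—n3 (6): add. Components now {n4} {n1,n3} {n2} {n5}
n2—n4 (6): add. Components now {n2,n4} {n1,n3} {n5}
n1—n2 (11): add. Components now {n1,n2,n3,n4} {n5}
n3—n4 (11): skip — n4 and n3 already connected.
n1—n4 (12): skip — n4 and n1 already connected.
n2—n5 (12): add. Components now {n1,n2,n3,n4,n5}
The 2nd edge added is n2—n4.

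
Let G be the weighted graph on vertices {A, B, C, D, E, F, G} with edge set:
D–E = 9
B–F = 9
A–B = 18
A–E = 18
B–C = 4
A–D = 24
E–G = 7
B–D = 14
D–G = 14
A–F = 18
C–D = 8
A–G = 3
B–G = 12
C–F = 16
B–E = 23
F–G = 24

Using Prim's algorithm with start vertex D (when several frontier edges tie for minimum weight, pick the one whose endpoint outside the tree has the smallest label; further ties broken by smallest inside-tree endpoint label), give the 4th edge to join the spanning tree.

Grow the tree from D using Prim:
Step 1: cheapest edge leaving the tree is C–D (8); add C.
Step 2: cheapest edge leaving the tree is B–C (4); add B.
Step 3: cheapest edge leaving the tree is D–E (9); add E.
Step 4: cheapest edge leaving the tree is E–G (7); add G.
Step 5: cheapest edge leaving the tree is A–G (3); add A.
Step 6: cheapest edge leaving the tree is B–F (9); add F.
The 4th edge added is E–G.

E-G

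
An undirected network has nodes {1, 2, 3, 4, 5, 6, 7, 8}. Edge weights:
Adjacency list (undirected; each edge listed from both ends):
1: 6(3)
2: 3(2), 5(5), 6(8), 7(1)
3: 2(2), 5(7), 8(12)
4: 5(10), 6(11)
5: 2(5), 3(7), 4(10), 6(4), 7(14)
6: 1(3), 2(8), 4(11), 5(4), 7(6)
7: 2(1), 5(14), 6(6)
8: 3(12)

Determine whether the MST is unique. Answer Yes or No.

Yes

Kruskal's algorithm — process edges by increasing weight (ties by edge label):
2—7 (1): add — endpoints in different components.
2—3 (2): add — endpoints in different components.
1—6 (3): add — endpoints in different components.
5—6 (4): add — endpoints in different components.
2—5 (5): add — endpoints in different components.
6—7 (6): skip — 6 and 7 already connected.
3—5 (7): skip — 3 and 5 already connected.
2—6 (8): skip — 2 and 6 already connected.
4—5 (10): add — endpoints in different components.
4—6 (11): skip — 4 and 6 already connected.
3—8 (12): add — endpoints in different components.
Every non-tree edge has weight strictly greater than the heaviest edge on the tree path between its endpoints, so the MST is unique.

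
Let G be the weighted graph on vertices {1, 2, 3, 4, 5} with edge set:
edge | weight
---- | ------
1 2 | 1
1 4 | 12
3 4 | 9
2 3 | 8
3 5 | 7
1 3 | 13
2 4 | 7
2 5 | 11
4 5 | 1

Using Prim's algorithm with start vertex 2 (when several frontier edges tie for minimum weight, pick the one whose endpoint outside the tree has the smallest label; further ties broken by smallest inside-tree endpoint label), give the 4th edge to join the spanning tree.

Prim, starting at 2.
Step 1: cheapest edge leaving the tree is 1 2 (1); add 1.
Step 2: cheapest edge leaving the tree is 2 4 (7); add 4.
Step 3: cheapest edge leaving the tree is 4 5 (1); add 5.
Step 4: cheapest edge leaving the tree is 3 5 (7); add 3.
The 4th edge added is 3 5.

3-5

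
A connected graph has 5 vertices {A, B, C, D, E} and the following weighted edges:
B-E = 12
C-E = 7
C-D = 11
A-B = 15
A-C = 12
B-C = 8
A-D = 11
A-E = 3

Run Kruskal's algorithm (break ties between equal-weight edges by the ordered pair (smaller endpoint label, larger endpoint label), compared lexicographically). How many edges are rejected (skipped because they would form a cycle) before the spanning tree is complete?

0

Kruskal's algorithm — process edges by increasing weight (ties by edge label):
A-E (3): add. Components now {A,E} {B} {C} {D}
C-E (7): add. Components now {A,C,E} {B} {D}
B-C (8): add. Components now {A,B,C,E} {D}
A-D (11): add. Components now {A,B,C,D,E}
Edges rejected before the tree was complete: 0.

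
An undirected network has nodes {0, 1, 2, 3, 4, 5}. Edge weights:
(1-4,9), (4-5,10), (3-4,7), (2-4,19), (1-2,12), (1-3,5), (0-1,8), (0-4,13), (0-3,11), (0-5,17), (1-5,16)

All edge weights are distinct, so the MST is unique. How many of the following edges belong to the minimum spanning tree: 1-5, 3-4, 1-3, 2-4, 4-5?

Sort edges by weight, then run Kruskal:
1-3 (5): add. Components now {0} {1,3} {2} {4} {5}
3-4 (7): add. Components now {0} {1,3,4} {2} {5}
0-1 (8): add. Components now {0,1,3,4} {2} {5}
1-4 (9): skip — 1 and 4 already connected.
4-5 (10): add. Components now {0,1,3,4,5} {2}
0-3 (11): skip — 0 and 3 already connected.
1-2 (12): add. Components now {0,1,2,3,4,5}
MST edge set: {1-3, 3-4, 0-1, 4-5, 1-2}.
Of the listed edges, {3-4, 1-3, 4-5} are in the MST → 3.

3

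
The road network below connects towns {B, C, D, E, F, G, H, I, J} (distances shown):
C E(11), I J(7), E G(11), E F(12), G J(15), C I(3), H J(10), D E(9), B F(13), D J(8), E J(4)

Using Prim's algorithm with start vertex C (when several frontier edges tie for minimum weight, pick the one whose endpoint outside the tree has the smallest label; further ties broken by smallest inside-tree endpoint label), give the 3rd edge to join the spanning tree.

Grow the tree from C using Prim:
Step 1: cheapest edge leaving the tree is C I (3); add I.
Step 2: cheapest edge leaving the tree is I J (7); add J.
Step 3: cheapest edge leaving the tree is E J (4); add E.
Step 4: cheapest edge leaving the tree is D J (8); add D.
Step 5: cheapest edge leaving the tree is H J (10); add H.
Step 6: cheapest edge leaving the tree is E G (11); add G.
Step 7: cheapest edge leaving the tree is E F (12); add F.
Step 8: cheapest edge leaving the tree is B F (13); add B.
The 3rd edge added is E J.

E-J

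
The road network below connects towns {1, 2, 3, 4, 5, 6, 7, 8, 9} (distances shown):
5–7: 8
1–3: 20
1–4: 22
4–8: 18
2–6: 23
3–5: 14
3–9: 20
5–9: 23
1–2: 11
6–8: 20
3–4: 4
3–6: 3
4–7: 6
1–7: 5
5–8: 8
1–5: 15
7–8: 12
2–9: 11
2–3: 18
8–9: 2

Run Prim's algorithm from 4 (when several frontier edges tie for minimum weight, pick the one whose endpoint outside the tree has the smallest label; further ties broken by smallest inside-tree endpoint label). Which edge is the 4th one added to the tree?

1-7

Prim's algorithm from 4:
Step 1: cheapest edge leaving the tree is 3–4 (4); add 3.
Step 2: cheapest edge leaving the tree is 3–6 (3); add 6.
Step 3: cheapest edge leaving the tree is 4–7 (6); add 7.
Step 4: cheapest edge leaving the tree is 1–7 (5); add 1.
Step 5: cheapest edge leaving the tree is 5–7 (8); add 5.
Step 6: cheapest edge leaving the tree is 5–8 (8); add 8.
Step 7: cheapest edge leaving the tree is 8–9 (2); add 9.
Step 8: cheapest edge leaving the tree is 1–2 (11); add 2.
The 4th edge added is 1–7.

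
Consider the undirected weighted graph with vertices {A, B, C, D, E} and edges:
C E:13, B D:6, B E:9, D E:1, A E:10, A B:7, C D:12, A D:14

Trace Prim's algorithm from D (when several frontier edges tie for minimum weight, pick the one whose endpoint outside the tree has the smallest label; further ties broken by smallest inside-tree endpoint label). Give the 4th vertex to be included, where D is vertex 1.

Prim's algorithm from D:
Step 1: cheapest edge leaving the tree is D E (1); add E.
Step 2: cheapest edge leaving the tree is B D (6); add B.
Step 3: cheapest edge leaving the tree is A B (7); add A.
Step 4: cheapest edge leaving the tree is C D (12); add C.
Vertex order: D, E, B, A, C. The 4th vertex is A.

A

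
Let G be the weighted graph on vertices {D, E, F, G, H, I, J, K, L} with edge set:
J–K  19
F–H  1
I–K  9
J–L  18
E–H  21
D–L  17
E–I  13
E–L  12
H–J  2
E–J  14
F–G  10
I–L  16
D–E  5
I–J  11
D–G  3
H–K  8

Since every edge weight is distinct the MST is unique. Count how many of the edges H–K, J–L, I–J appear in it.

1

Kruskal's algorithm — process edges by increasing weight (ties by edge label):
F–H (1): add — endpoints in different components.
H–J (2): add — endpoints in different components.
D–G (3): add — endpoints in different components.
D–E (5): add — endpoints in different components.
H–K (8): add — endpoints in different components.
I–K (9): add — endpoints in different components.
F–G (10): add — endpoints in different components.
I–J (11): skip — I and J already connected.
E–L (12): add — endpoints in different components.
MST edge set: {F–H, H–J, D–G, D–E, H–K, I–K, F–G, E–L}.
Of the listed edges, {H–K} are in the MST → 1.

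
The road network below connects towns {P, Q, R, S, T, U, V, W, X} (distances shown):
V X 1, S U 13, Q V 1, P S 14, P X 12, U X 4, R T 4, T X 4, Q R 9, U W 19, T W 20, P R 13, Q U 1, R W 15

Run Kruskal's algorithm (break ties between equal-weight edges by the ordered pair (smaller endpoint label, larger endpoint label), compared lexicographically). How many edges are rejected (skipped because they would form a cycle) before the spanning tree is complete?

4

Sort edges by weight, then run Kruskal:
Q U (1): add — endpoints in different components.
Q V (1): add — endpoints in different components.
V X (1): add — endpoints in different components.
R T (4): add — endpoints in different components.
T X (4): add — endpoints in different components.
U X (4): skip — U and X already connected.
Q R (9): skip — R and Q already connected.
P X (12): add — endpoints in different components.
P R (13): skip — P and R already connected.
S U (13): add — endpoints in different components.
P S (14): skip — P and S already connected.
R W (15): add — endpoints in different components.
Edges rejected before the tree was complete: 4.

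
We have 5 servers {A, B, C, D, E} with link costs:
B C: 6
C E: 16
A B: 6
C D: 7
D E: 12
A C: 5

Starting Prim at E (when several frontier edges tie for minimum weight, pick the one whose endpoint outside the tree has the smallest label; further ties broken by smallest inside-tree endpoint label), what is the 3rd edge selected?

Prim's algorithm from E:
Step 1: frontier [D E 12, C E 16] → take D E (12); add D.
Step 2: frontier [C D 7, C E 16] → take C D (7); add C.
Step 3: frontier [A C 5, B C 6] → take A C (5); add A.
Step 4: frontier [A B 6, B C 6] → take A B (6); add B.
The 3rd edge added is A C.

A-C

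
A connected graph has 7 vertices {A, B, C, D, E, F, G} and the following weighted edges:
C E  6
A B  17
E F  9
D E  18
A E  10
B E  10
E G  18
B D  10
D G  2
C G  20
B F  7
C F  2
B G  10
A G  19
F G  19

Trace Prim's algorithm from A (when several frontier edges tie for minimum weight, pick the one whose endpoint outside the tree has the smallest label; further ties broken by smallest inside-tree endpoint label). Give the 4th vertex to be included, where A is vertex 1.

F

Prim, starting at A.
Step 1: cheapest edge leaving the tree is A E (10); add E.
Step 2: cheapest edge leaving the tree is C E (6); add C.
Step 3: cheapest edge leaving the tree is C F (2); add F.
Step 4: cheapest edge leaving the tree is B F (7); add B.
Step 5: cheapest edge leaving the tree is B D (10); add D.
Step 6: cheapest edge leaving the tree is D G (2); add G.
Vertex order: A, E, C, F, B, D, G. The 4th vertex is F.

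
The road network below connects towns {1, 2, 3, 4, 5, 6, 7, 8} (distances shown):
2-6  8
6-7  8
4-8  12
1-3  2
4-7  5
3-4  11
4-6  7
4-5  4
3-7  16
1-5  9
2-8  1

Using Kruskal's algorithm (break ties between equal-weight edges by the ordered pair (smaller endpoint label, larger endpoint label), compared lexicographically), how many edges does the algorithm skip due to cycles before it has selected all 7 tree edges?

1

Kruskal: consider edges lightest-first.
2-8 (1): add — endpoints in different components.
1-3 (2): add — endpoints in different components.
4-5 (4): add — endpoints in different components.
4-7 (5): add — endpoints in different components.
4-6 (7): add — endpoints in different components.
2-6 (8): add — endpoints in different components.
6-7 (8): skip — 6 and 7 already connected.
1-5 (9): add — endpoints in different components.
Edges rejected before the tree was complete: 1.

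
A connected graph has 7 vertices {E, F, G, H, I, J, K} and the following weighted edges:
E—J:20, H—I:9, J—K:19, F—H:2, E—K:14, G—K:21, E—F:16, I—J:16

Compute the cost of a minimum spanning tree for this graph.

Grow the tree from J using Prim:
Step 1: frontier [I—J 16, J—K 19, E—J 20] → take I—J (16); add I.
Step 2: frontier [H—I 9, J—K 19, E—J 20] → take H—I (9); add H.
Step 3: frontier [F—H 2, J—K 19, E—J 20] → take F—H (2); add F.
Step 4: frontier [E—F 16, J—K 19, E—J 20] → take E—F (16); add E.
Step 5: frontier [E—K 14, J—K 19] → take E—K (14); add K.
Step 6: frontier [G—K 21] → take G—K (21); add G.
MST edges: I—J, H—I, F—H, E—F, E—K, G—K; total weight 16+9+2+16+14+21 = 78.

78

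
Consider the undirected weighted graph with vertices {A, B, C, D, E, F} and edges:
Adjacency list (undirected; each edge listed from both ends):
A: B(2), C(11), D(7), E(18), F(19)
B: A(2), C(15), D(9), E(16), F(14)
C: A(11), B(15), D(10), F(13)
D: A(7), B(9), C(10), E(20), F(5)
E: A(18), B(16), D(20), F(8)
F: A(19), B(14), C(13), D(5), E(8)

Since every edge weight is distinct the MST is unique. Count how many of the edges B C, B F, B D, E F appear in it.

1

Sort edges by weight, then run Kruskal:
A B (2): add. Components now {A,B} {C} {D} {E} {F}
D F (5): add. Components now {A,B} {C} {D,F} {E}
A D (7): add. Components now {A,B,D,F} {C} {E}
E F (8): add. Components now {A,B,D,E,F} {C}
B D (9): skip — B and D already connected.
C D (10): add. Components now {A,B,C,D,E,F}
MST edge set: {A B, D F, A D, E F, C D}.
Of the listed edges, {E F} are in the MST → 1.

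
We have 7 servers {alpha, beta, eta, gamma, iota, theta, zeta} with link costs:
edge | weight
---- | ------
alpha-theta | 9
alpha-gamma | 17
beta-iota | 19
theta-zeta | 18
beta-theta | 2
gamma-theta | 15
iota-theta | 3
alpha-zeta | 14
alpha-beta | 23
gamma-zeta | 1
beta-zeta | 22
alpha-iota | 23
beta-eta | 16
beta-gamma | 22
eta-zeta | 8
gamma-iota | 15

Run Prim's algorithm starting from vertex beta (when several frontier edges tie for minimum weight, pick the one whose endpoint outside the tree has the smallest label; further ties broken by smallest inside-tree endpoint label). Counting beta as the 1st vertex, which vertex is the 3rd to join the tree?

iota

Prim, starting at beta.
Step 1: cheapest edge leaving the tree is beta-theta (2); add theta.
Step 2: cheapest edge leaving the tree is iota-theta (3); add iota.
Step 3: cheapest edge leaving the tree is alpha-theta (9); add alpha.
Step 4: cheapest edge leaving the tree is alpha-zeta (14); add zeta.
Step 5: cheapest edge leaving the tree is gamma-zeta (1); add gamma.
Step 6: cheapest edge leaving the tree is eta-zeta (8); add eta.
Vertex order: beta, theta, iota, alpha, zeta, gamma, eta. The 3rd vertex is iota.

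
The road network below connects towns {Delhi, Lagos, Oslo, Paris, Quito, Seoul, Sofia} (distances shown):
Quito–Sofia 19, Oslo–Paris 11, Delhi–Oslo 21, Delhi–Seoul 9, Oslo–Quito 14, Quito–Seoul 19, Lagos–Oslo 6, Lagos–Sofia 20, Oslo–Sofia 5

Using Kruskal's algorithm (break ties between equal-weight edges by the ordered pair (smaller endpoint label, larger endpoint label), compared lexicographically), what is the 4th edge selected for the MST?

Oslo-Paris

Kruskal's algorithm — process edges by increasing weight (ties by edge label):
Oslo–Sofia (5): add — endpoints in different components.
Lagos–Oslo (6): add — endpoints in different components.
Delhi–Seoul (9): add — endpoints in different components.
Oslo–Paris (11): add — endpoints in different components.
Oslo–Quito (14): add — endpoints in different components.
Quito–Seoul (19): add — endpoints in different components.
The 4th edge added is Oslo–Paris.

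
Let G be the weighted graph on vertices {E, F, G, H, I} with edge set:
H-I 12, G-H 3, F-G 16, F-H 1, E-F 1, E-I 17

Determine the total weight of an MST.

17

Prim, starting at F.
Step 1: cheapest edge leaving the tree is E-F (1); add E.
Step 2: cheapest edge leaving the tree is F-H (1); add H.
Step 3: cheapest edge leaving the tree is G-H (3); add G.
Step 4: cheapest edge leaving the tree is H-I (12); add I.
MST edges: E-F, F-H, G-H, H-I; total weight 1+1+3+12 = 17.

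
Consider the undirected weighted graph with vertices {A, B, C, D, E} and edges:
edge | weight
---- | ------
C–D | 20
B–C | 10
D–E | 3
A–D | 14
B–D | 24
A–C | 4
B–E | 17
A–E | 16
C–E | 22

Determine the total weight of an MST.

31

Kruskal's algorithm — process edges by increasing weight (ties by edge label):
D–E (3): add — endpoints in different components.
A–C (4): add — endpoints in different components.
B–C (10): add — endpoints in different components.
A–D (14): add — endpoints in different components.
MST edges: D–E, A–C, B–C, A–D; total weight 3+4+10+14 = 31.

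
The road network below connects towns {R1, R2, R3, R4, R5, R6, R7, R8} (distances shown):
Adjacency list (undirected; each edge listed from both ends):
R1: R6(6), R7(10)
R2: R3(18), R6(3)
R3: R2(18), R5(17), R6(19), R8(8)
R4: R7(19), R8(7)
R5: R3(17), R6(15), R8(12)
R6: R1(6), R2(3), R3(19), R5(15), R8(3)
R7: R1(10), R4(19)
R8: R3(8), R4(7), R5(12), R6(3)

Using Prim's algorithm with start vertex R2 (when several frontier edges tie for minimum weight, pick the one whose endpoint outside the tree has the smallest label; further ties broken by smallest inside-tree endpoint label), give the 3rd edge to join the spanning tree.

R1-R6

Prim, starting at R2.
Step 1: frontier [R2–R6 3, R2–R3 18] → take R2–R6 (3); add R6.
Step 2: frontier [R2–R3 18, R6–R8 3, R1–R6 6, R5–R6 15, R3–R6 19] → take R6–R8 (3); add R8.
Step 3: frontier [R2–R3 18, R1–R6 6, R5–R6 15, R3–R6 19, R4–R8 7, R3–R8 8, R5–R8 12] → take R1–R6 (6); add R1.
Step 4: frontier [R1–R7 10, R2–R3 18, R5–R6 15, R3–R6 19, R4–R8 7, R3–R8 8, R5–R8 12] → take R4–R8 (7); add R4.
Step 5: frontier [R1–R7 10, R2–R3 18, R4–R7 19, R5–R6 15, R3–R6 19, R3–R8 8, R5–R8 12] → take R3–R8 (8); add R3.
Step 6: frontier [R1–R7 10, R3–R5 17, R4–R7 19, R5–R6 15, R5–R8 12] → take R1–R7 (10); add R7.
Step 7: frontier [R3–R5 17, R5–R6 15, R5–R8 12] → take R5–R8 (12); add R5.
The 3rd edge added is R1–R6.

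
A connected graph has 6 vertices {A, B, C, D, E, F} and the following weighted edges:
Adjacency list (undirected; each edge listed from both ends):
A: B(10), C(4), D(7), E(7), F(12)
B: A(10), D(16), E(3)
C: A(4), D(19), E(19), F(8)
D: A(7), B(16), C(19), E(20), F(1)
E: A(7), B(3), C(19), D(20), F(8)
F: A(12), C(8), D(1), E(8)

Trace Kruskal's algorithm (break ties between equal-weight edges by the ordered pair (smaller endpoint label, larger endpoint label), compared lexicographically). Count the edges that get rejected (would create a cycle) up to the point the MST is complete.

Kruskal: consider edges lightest-first.
D-F (1): add. Components now {A} {B} {C} {D,F} {E}
B-E (3): add. Components now {A} {B,E} {C} {D,F}
A-C (4): add. Components now {A,C} {B,E} {D,F}
A-D (7): add. Components now {A,C,D,F} {B,E}
A-E (7): add. Components now {A,B,C,D,E,F}
Edges rejected before the tree was complete: 0.

0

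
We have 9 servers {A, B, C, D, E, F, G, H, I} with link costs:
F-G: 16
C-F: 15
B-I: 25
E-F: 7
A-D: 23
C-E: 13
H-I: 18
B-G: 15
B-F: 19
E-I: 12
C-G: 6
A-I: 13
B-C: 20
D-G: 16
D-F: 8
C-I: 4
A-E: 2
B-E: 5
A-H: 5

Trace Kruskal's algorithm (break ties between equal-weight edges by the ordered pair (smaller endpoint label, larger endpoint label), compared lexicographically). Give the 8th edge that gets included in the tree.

E-I

Kruskal: consider edges lightest-first.
A-E (2): add — endpoints in different components.
C-I (4): add — endpoints in different components.
A-H (5): add — endpoints in different components.
B-E (5): add — endpoints in different components.
C-G (6): add — endpoints in different components.
E-F (7): add — endpoints in different components.
D-F (8): add — endpoints in different components.
E-I (12): add — endpoints in different components.
The 8th edge added is E-I.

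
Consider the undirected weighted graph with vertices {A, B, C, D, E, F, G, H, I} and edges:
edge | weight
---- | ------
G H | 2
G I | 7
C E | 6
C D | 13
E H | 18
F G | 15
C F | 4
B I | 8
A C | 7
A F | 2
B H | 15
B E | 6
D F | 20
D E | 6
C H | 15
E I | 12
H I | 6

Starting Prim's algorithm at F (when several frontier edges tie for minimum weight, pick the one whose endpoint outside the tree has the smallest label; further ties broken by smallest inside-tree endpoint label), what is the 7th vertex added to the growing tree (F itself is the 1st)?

I

Prim, starting at F.
Step 1: cheapest edge leaving the tree is A F (2); add A.
Step 2: cheapest edge leaving the tree is C F (4); add C.
Step 3: cheapest edge leaving the tree is C E (6); add E.
Step 4: cheapest edge leaving the tree is B E (6); add B.
Step 5: cheapest edge leaving the tree is D E (6); add D.
Step 6: cheapest edge leaving the tree is B I (8); add I.
Step 7: cheapest edge leaving the tree is H I (6); add H.
Step 8: cheapest edge leaving the tree is G H (2); add G.
Vertex order: F, A, C, E, B, D, I, H, G. The 7th vertex is I.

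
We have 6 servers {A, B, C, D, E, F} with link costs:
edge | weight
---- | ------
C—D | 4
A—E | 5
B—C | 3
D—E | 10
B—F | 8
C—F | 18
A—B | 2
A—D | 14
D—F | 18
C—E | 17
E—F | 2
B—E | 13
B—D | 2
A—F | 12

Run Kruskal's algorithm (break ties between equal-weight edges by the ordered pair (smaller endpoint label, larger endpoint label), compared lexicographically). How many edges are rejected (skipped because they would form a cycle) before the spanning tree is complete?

1

Kruskal: consider edges lightest-first.
A—B (2): add. Components now {A,B} {C} {D} {E} {F}
B—D (2): add. Components now {A,B,D} {C} {E} {F}
E—F (2): add. Components now {A,B,D} {C} {E,F}
B—C (3): add. Components now {A,B,C,D} {E,F}
C—D (4): skip — C and D already connected.
A—E (5): add. Components now {A,B,C,D,E,F}
Edges rejected before the tree was complete: 1.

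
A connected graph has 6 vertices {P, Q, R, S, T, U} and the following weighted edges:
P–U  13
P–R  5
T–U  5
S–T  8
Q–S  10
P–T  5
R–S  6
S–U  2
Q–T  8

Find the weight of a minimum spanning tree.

Prim, starting at U.
Step 1: cheapest edge leaving the tree is S–U (2); add S.
Step 2: cheapest edge leaving the tree is T–U (5); add T.
Step 3: cheapest edge leaving the tree is P–T (5); add P.
Step 4: cheapest edge leaving the tree is P–R (5); add R.
Step 5: cheapest edge leaving the tree is Q–T (8); add Q.
MST edges: S–U, T–U, P–T, P–R, Q–T; total weight 2+5+5+5+8 = 25.

25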